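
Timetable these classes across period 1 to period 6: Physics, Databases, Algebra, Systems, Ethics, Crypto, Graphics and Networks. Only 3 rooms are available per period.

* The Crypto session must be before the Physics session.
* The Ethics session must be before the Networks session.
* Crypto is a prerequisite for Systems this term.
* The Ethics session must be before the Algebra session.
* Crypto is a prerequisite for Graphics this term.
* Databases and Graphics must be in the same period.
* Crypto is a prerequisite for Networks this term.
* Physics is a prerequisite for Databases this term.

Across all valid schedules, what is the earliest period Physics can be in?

period 2

Precedence pushes Physics to at least period 2; downstream work caps Physics at period 5.
Physics at period 2 is achievable: Systems=period 3; Ethics=period 1; Databases=period 3; Networks=period 2; Graphics=period 3; Physics=period 2; Crypto=period 1; Algebra=period 2.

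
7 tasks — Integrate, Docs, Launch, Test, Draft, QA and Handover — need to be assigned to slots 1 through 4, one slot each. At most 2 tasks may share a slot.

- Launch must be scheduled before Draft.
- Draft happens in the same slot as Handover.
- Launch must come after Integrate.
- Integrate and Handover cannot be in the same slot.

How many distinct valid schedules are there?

Splitting on Integrate: it can be 1 (36), 2 (12). Listing each branch's schedules as (Docs, Launch, Test, Draft, QA, Handover):
Integrate=1: (1,2,2,3,4,3) (1,2,2,4,3,4) (1,2,3,4,2,4) (1,2,3,4,3,4) (1,2,4,3,2,3) (1,2,4,3,4,3) (1,3,2,4,2,4) (1,3,2,4,3,4) (1,3,3,4,2,4) (2,2,1,3,4,3) (2,2,1,4,3,4) (2,2,3,4,1,4) (2,2,3,4,3,4) (2,2,4,3,1,3) (2,2,4,3,4,3) (2,3,1,4,2,4) (2,3,1,4,3,4) (2,3,2,4,1,4) (2,3,2,4,3,4) (2,3,3,4,1,4) (2,3,3,4,2,4) (3,2,1,4,2,4) (3,2,1,4,3,4) (3,2,2,4,1,4) (3,2,2,4,3,4) (3,2,3,4,1,4) (3,2,3,4,2,4) (3,3,1,4,2,4) (3,3,2,4,1,4) (3,3,2,4,2,4) (4,2,1,3,2,3) (4,2,1,3,4,3) (4,2,2,3,1,3) (4,2,2,3,4,3) (4,2,4,3,1,3) (4,2,4,3,2,3) — 36.
Integrate=2: (1,3,1,4,2,4) (1,3,1,4,3,4) (1,3,2,4,1,4) (1,3,2,4,3,4) (1,3,3,4,1,4) (1,3,3,4,2,4) (2,3,1,4,1,4) (2,3,1,4,3,4) (2,3,3,4,1,4) (3,3,1,4,1,4) (3,3,1,4,2,4) (3,3,2,4,1,4) — 12.
Summing: 36 + 12 = 48.

48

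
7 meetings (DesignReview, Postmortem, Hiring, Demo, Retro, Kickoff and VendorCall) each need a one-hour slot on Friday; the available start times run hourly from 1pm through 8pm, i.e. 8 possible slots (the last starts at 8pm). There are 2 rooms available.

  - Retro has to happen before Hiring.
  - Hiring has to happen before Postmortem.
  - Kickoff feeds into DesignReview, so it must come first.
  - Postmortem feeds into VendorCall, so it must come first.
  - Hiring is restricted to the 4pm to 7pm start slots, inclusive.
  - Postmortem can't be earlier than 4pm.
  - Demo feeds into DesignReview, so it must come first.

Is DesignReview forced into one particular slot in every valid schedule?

No

DesignReview can be 2pm (e.g. Demo in 1pm, Hiring in 4pm, Postmortem in 5pm, Kickoff in 1pm, DesignReview in 2pm, VendorCall in 6pm, Retro in 2pm) or 3pm (e.g. DesignReview -> 3pm; Hiring -> 4pm; Demo -> 1pm; Postmortem -> 5pm; VendorCall -> 6pm; Kickoff -> 2pm; Retro -> 1pm).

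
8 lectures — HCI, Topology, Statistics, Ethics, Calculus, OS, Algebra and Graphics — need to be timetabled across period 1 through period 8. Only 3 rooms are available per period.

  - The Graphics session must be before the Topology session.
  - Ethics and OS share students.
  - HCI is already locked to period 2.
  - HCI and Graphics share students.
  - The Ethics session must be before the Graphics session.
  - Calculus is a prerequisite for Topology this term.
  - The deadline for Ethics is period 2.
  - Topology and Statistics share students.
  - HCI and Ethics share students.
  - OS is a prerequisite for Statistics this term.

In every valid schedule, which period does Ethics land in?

Ethics's window is period 1–period 2.
HCI is fixed at period 2, and Ethics can't share a period with HCI.
So Ethics must be period 1.

period 1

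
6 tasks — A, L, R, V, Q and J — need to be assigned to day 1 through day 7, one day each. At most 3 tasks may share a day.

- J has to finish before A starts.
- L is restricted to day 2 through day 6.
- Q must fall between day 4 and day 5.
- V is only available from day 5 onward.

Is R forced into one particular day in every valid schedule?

No

R can be day 1 (e.g. Q=day 4, V=day 5, A=day 2, J=day 1, L=day 2, R=day 1) or day 2 (e.g. Q -> day 4; V -> day 5; R -> day 2; J -> day 1; L -> day 2; A -> day 2).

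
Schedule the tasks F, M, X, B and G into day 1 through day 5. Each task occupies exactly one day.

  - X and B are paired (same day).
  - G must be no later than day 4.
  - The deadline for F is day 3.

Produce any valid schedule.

M=day 1; G=day 1; B=day 1; X=day 1; F=day 1

Checking: X = B = day 1; G=day 1 in [day 1,day 4]; F=day 1 in [day 1,day 3].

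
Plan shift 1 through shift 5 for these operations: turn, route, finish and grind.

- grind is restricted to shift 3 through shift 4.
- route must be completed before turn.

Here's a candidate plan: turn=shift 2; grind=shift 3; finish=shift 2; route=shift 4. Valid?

Invalid. route must be completed before turn.

route must be completed before turn — violated.
grind is restricted to shift 3 through shift 4 — holds.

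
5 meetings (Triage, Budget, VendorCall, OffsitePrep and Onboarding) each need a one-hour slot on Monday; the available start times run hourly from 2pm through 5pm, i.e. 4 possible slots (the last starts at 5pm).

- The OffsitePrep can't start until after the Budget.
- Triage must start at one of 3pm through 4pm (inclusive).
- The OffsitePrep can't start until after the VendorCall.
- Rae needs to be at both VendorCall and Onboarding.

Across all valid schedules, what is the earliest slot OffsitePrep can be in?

3pm

Precedence pushes OffsitePrep to at least 3pm.
OffsitePrep at 3pm is achievable: Onboarding -> 3pm, Budget -> 2pm, OffsitePrep -> 3pm, Triage -> 3pm, VendorCall -> 2pm.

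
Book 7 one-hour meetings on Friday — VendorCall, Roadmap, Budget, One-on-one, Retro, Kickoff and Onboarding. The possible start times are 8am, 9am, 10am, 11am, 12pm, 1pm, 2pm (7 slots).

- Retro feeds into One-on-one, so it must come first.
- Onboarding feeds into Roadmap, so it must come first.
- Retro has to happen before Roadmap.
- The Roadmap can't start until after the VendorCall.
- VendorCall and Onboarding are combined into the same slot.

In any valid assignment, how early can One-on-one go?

9am

Precedence pushes One-on-one to at least 9am.
One-on-one at 9am is achievable: Budget in 8am; One-on-one in 9am; Onboarding in 8am; Roadmap in 9am; Retro in 8am; Kickoff in 8am; VendorCall in 8am.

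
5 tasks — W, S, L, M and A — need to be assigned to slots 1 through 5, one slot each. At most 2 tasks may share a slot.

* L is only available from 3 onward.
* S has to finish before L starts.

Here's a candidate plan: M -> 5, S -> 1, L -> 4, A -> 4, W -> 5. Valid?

S has to finish before L starts — holds.
L is only available from 3 onward — holds.
At most 2 tasks may share a slot — holds.

Yes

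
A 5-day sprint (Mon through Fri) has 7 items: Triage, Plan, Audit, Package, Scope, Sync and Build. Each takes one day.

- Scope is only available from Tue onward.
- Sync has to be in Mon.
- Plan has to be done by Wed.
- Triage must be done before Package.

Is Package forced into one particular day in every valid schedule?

No

Package can be Tue (e.g. Scope in Tue; Package in Tue; Build in Mon; Triage in Mon; Audit in Mon; Sync in Mon; Plan in Mon) or Wed (e.g. Package in Wed, Sync in Mon, Scope in Tue, Audit in Mon, Plan in Mon, Build in Mon, Triage in Mon).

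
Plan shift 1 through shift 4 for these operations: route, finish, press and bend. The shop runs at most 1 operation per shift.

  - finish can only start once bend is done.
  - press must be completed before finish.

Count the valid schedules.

8

Splitting on route: it can be shift 1 (2), shift 2 (2), shift 3 (2), shift 4 (2). Listing each branch's schedules as (finish, press, bend) by shift number:
route=shift 1: (4,2,3) (4,3,2) — 2.
route=shift 2: (4,1,3) (4,3,1) — 2.
route=shift 3: (4,1,2) (4,2,1) — 2.
route=shift 4: (3,1,2) (3,2,1) — 2.
Summing: 2 + 2 + 2 + 2 = 8.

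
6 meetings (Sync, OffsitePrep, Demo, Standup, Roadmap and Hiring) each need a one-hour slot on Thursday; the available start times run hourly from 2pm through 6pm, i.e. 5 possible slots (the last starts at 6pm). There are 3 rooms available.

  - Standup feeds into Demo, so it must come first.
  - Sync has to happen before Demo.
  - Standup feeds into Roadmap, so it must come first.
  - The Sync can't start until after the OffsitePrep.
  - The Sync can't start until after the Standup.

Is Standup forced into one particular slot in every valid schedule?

Standup can be 2pm (e.g. Roadmap=3pm, Standup=2pm, OffsitePrep=2pm, Hiring=2pm, Demo=4pm, Sync=3pm) or 3pm (e.g. Sync in 4pm; Demo in 5pm; OffsitePrep in 2pm; Hiring in 2pm; Roadmap in 4pm; Standup in 3pm).

No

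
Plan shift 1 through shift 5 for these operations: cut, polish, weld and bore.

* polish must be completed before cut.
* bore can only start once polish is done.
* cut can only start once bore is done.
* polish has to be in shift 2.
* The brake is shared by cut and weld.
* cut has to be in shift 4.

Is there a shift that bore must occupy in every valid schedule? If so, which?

shift 3

polish is fixed at shift 2 and must come before bore, so bore is at least shift 3.
cut is fixed at shift 4 and must come after bore, so bore is at most shift 3.
So bore must be shift 3.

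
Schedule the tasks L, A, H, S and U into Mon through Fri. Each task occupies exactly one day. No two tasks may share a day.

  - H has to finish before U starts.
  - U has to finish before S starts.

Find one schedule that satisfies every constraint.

L in Thu, H in Mon, U in Tue, A in Fri, S in Wed

Checking: U(Tue) before S(Wed); H(Mon) before U(Tue); max 1 per day (cap 1).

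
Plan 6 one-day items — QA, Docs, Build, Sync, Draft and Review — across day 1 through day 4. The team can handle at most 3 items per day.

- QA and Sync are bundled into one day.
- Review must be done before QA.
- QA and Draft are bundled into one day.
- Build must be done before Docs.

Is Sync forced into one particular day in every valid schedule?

No

Sync can be day 2 (e.g. Draft -> day 2, Review -> day 1, Docs -> day 3, Sync -> day 2, QA -> day 2, Build -> day 1) or day 3 (e.g. Build -> day 1, Draft -> day 3, QA -> day 3, Docs -> day 2, Sync -> day 3, Review -> day 1).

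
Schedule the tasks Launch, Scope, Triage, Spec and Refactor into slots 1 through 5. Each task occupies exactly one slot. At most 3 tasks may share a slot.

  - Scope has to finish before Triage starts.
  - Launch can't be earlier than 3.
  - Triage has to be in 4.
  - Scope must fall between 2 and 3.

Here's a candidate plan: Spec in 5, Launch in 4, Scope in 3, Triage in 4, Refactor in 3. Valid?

Valid

Triage has to be in 4 — holds.
At most 3 tasks may share a slot — holds.
Scope has to finish before Triage starts — holds.
Scope must fall between 2 and 3 — holds.
Launch can't be earlier than 3 — holds.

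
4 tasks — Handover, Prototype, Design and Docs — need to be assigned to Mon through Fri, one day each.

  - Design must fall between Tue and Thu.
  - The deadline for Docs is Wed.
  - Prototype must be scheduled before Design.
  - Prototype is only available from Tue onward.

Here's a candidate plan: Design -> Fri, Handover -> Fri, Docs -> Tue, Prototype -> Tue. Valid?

The deadline for Docs is Wed — holds.
Prototype must be scheduled before Design — holds.
Design must fall between Tue and Thu — violated.
Prototype is only available from Tue onward — holds.

No. Design must fall between Tue and Thu is not satisfied.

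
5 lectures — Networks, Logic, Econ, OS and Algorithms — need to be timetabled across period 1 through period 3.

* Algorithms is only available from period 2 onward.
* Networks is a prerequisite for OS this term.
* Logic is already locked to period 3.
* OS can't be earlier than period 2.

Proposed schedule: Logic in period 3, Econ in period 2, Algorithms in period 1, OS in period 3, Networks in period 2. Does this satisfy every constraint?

No — it violates: Algorithms is only available from period 2 onward

Logic is already locked to period 3 — holds.
OS can't be earlier than period 2 — holds.
Algorithms is only available from period 2 onward — violated.
Networks is a prerequisite for OS this term — holds.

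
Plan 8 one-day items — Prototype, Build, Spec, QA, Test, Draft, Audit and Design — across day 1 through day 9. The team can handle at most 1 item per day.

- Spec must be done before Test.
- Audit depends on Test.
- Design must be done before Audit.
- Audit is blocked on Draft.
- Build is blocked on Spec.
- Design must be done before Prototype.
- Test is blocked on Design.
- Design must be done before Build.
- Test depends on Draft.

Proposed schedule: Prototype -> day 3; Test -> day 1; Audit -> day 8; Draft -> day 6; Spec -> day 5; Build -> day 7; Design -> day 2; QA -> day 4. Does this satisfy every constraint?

Invalid. Test depends on Draft.

Build is blocked on Spec — holds.
Test depends on Draft — violated.
Audit depends on Test — holds.
Audit is blocked on Draft — holds.
Design must be done before Build — holds.
Design must be done before Audit — holds.
Spec must be done before Test — violated.
Test is blocked on Design — violated.
Design must be done before Prototype — holds.
The team can handle at most 1 item per day — holds.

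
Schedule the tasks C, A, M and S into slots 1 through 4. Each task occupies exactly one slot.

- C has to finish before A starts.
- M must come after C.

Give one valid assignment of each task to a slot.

S in 1; M in 2; C in 1; A in 2

Checking: C(1) before A(2); C(1) before M(2).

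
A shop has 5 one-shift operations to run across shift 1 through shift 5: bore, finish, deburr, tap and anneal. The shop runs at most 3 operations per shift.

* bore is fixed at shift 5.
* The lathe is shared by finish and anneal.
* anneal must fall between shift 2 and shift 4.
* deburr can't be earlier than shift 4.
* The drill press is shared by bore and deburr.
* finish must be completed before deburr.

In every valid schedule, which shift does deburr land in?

shift 4

deburr's window is shift 4–shift 5.
bore is fixed at shift 5, and deburr can't share a shift with bore.
So deburr must be shift 4.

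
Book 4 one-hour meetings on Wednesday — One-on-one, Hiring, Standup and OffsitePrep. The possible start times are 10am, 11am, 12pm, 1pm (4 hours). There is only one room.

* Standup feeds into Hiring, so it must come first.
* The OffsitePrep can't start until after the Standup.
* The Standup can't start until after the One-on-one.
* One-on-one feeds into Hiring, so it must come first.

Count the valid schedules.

2

Enumerating: Standup in 11am; OffsitePrep in 1pm; Hiring in 12pm; One-on-one in 10am | One-on-one in 10am; Hiring in 1pm; OffsitePrep in 12pm; Standup in 11am.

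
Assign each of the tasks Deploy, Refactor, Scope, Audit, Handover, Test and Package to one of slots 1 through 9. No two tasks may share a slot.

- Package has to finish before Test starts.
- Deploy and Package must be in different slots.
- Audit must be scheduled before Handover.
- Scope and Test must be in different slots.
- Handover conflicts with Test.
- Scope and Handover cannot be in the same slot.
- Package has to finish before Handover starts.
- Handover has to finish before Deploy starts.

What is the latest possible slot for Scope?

9

Scope at 9 is achievable: Deploy -> 4, Audit -> 2, Handover -> 3, Scope -> 9, Test -> 5, Refactor -> 6, Package -> 1.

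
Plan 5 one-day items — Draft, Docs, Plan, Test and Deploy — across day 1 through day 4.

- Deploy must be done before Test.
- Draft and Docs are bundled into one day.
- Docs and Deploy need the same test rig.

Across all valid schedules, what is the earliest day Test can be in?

day 2

Precedence pushes Test to at least day 2.
Test at day 2 is achievable: Test=day 2; Docs=day 2; Draft=day 2; Deploy=day 1; Plan=day 1.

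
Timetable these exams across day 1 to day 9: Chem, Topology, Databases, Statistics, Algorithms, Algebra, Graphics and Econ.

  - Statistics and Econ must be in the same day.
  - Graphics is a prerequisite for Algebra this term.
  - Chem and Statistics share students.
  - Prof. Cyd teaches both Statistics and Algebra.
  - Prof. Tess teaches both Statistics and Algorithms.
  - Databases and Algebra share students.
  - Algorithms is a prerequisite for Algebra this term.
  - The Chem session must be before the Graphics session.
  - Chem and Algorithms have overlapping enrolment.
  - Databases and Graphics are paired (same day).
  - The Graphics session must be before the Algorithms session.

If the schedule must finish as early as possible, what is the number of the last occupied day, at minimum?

day 4

The precedence chain requires at least 4 distinct days.
4 works (last occupied day: day 4): for example Topology=day 1, Chem=day 1, Statistics=day 2, Algebra=day 4, Algorithms=day 3, Databases=day 2, Econ=day 2, Graphics=day 2.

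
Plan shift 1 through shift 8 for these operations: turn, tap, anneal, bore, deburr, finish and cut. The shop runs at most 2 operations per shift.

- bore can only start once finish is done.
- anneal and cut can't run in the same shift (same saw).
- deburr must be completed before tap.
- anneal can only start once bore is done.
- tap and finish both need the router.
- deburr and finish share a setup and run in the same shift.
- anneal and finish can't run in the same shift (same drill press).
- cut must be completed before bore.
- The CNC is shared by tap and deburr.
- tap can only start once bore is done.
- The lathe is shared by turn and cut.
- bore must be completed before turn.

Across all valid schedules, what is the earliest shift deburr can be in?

shift 1

Deburr must be in the same shift as finish, which can't be after shift 6, so deburr is at most shift 6.
deburr at shift 1 is achievable: deburr in shift 1, turn in shift 4, anneal in shift 5, cut in shift 2, tap in shift 4, bore in shift 3, finish in shift 1.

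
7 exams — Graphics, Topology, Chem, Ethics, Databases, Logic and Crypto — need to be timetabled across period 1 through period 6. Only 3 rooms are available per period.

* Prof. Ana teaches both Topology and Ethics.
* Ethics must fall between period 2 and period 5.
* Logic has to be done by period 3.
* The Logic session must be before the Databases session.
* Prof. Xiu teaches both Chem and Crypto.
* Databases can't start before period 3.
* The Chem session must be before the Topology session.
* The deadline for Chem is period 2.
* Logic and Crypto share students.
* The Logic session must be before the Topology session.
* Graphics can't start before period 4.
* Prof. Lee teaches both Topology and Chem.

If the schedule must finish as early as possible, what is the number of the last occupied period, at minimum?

The precedence chain requires at least 2 distinct periods.
With at most 3 per period and 7 exams, at least 3 periods are needed.
Graphics can't be placed before period 4, so the schedule must run through at least period 4.
4 works (last occupied period: period 4): for example Databases -> period 3; Logic -> period 1; Graphics -> period 4; Crypto -> period 2; Topology -> period 3; Chem -> period 1; Ethics -> period 2.

4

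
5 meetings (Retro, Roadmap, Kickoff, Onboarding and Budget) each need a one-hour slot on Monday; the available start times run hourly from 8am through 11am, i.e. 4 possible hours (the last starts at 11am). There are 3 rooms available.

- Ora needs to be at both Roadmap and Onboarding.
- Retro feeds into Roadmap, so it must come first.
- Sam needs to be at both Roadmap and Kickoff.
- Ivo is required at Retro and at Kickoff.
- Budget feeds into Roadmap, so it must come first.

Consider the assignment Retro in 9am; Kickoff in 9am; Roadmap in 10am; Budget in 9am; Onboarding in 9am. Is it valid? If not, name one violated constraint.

Retro feeds into Roadmap, so it must come first — holds.
Sam needs to be at both Roadmap and Kickoff — holds.
There are 3 rooms available — violated.
Ivo is required at Retro and at Kickoff — violated.
Budget feeds into Roadmap, so it must come first — holds.
Ora needs to be at both Roadmap and Onboarding — holds.

Invalid. Ivo is required at Retro and at Kickoff.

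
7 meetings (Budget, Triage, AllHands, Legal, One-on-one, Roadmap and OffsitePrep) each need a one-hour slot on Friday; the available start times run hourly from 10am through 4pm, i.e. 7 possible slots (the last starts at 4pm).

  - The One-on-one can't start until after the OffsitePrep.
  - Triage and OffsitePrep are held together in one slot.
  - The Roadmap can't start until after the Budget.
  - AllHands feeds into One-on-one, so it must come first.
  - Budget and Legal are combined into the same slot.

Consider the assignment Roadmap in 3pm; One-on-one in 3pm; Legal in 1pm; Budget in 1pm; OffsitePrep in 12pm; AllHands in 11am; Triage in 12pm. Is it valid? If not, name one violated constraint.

Valid

The One-on-one can't start until after the OffsitePrep — holds.
The Roadmap can't start until after the Budget — holds.
Budget and Legal are combined into the same slot — holds.
Triage and OffsitePrep are held together in one slot — holds.
AllHands feeds into One-on-one, so it must come first — holds.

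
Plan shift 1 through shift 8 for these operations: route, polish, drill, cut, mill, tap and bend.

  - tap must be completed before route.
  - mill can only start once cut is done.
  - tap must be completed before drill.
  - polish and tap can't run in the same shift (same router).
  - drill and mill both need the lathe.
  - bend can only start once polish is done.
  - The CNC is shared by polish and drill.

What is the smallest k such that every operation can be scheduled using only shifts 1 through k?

3 shifts

The precedence chain requires at least 2 distinct shifts.
Could 2 shifts be enough, i.e. nothing placed later than shift 2? No: drill must come after tap (at shift 1 or later) → {shift 2}; tap must come before drill (at shift 2 or earlier) → {shift 1}; bend must come after polish (at shift 1 or later) → {shift 2}; polish must come before bend (at shift 2 or earlier) → {shift 1}; tap can't share with polish (shift 1) → nothing is left.
So 2 shifts is not enough.
3 works (last occupied shift: shift 3): for example route in shift 2, cut in shift 1, tap in shift 1, mill in shift 2, polish in shift 2, bend in shift 3, drill in shift 3.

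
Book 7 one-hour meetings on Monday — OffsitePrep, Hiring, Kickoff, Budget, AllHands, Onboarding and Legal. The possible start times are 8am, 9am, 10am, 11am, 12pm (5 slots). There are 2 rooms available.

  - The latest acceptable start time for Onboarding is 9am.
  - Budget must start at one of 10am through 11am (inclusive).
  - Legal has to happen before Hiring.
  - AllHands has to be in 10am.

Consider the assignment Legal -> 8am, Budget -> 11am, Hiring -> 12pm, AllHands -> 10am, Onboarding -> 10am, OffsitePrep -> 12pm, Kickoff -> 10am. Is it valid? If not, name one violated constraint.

Legal has to happen before Hiring — holds.
AllHands has to be in 10am — holds.
There are 2 rooms available — violated.
The latest acceptable start time for Onboarding is 9am — violated.
Budget must start at one of 10am through 11am (inclusive) — holds.

Invalid. The latest acceptable start time for Onboarding is 9am.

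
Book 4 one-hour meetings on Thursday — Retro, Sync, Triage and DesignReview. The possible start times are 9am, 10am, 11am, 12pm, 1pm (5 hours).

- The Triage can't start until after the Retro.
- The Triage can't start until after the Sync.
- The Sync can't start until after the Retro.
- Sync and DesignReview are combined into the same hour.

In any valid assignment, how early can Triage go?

Precedence pushes Triage to at least 11am.
Triage at 11am is achievable: Retro=9am; DesignReview=10am; Sync=10am; Triage=11am.

11am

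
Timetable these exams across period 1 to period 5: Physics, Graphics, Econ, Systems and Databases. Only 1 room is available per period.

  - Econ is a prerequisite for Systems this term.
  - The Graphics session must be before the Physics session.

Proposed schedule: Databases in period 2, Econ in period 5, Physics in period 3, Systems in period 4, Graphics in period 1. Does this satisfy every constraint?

The Graphics session must be before the Physics session — holds.
Econ is a prerequisite for Systems this term — violated.
Only 1 room is available per period — holds.

No. Econ is a prerequisite for Systems this term is not satisfied.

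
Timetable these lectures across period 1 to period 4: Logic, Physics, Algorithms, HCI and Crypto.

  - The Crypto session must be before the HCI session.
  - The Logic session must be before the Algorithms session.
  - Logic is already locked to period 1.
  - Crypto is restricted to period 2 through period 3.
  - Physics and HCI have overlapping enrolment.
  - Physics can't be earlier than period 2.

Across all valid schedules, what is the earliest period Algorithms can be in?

Precedence pushes Algorithms to at least period 2.
Algorithms at period 2 is achievable: Physics -> period 2; Crypto -> period 2; Algorithms -> period 2; HCI -> period 3; Logic -> period 1.

period 2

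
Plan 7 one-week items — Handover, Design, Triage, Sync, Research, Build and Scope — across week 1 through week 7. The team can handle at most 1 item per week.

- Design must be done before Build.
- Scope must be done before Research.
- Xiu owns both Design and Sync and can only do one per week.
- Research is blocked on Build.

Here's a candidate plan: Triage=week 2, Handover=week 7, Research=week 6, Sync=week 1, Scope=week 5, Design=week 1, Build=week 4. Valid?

No — it violates: Xiu owns both Design and Sync and can only do one per week

Scope must be done before Research — holds.
Research is blocked on Build — holds.
The team can handle at most 1 item per week — violated.
Xiu owns both Design and Sync and can only do one per week — violated.
Design must be done before Build — holds.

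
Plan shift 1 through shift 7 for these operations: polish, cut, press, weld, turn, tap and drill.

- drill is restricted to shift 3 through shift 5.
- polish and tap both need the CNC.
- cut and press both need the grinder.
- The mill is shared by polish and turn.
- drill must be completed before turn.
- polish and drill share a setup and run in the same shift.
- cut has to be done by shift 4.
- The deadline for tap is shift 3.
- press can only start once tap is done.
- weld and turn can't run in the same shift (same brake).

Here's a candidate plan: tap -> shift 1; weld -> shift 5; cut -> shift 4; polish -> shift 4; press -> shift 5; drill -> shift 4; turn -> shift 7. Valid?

Yes

press can only start once tap is done — holds.
The mill is shared by polish and turn — holds.
drill must be completed before turn — holds.
weld and turn can't run in the same shift (same brake) — holds.
The deadline for tap is shift 3 — holds.
polish and tap both need the CNC — holds.
cut has to be done by shift 4 — holds.
drill is restricted to shift 3 through shift 5 — holds.
polish and drill share a setup and run in the same shift — holds.
cut and press both need the grinder — holds.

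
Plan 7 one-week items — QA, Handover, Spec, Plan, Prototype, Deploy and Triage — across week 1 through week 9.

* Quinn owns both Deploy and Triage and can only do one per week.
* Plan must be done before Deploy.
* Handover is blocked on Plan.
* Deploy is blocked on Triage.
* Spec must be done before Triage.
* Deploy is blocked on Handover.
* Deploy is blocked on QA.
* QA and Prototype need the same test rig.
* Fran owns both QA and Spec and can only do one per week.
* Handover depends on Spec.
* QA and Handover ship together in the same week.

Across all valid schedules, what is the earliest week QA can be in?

QA must be in the same week as Handover, which can't be before week 2, so QA is at least week 2; downstream work caps QA at week 8.
QA at week 2 is achievable: Spec=week 1, Handover=week 2, QA=week 2, Deploy=week 3, Triage=week 2, Plan=week 1, Prototype=week 1.

week 2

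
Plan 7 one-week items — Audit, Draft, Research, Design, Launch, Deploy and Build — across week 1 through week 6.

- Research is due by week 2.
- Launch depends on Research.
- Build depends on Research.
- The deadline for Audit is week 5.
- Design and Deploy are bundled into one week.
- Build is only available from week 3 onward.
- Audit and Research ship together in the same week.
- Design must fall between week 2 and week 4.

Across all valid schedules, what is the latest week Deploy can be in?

Deploy must be in the same week as Design, which can't be before week 2, so Deploy is at least week 2; Deploy must be in the same week as Design, which can't be after week 4, so Deploy is at most week 4.
Deploy at week 4 is achievable: Build=week 3; Research=week 1; Draft=week 1; Design=week 4; Audit=week 1; Deploy=week 4; Launch=week 2.

week 4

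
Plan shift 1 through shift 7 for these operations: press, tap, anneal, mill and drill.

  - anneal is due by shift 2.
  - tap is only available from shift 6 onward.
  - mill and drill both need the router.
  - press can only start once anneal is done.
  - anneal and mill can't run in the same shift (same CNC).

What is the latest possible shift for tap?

Tap is available from shift 6.
tap at shift 7 is achievable: drill in shift 1; mill in shift 2; anneal in shift 1; press in shift 2; tap in shift 7.

shift 7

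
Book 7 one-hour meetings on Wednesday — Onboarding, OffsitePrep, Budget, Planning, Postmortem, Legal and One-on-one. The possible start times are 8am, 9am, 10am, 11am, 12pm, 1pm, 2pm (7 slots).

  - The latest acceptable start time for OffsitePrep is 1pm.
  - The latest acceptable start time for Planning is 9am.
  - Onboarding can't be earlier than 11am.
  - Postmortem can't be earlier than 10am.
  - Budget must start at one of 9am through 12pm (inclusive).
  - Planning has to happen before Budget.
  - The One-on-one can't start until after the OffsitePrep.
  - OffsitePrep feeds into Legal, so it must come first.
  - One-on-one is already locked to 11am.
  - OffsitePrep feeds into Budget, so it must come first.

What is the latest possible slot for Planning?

9am

Planning's own window allows nothing later than 9am.
Planning at 9am is achievable: Legal in 9am, Onboarding in 11am, OffsitePrep in 8am, One-on-one in 11am, Budget in 10am, Planning in 9am, Postmortem in 10am.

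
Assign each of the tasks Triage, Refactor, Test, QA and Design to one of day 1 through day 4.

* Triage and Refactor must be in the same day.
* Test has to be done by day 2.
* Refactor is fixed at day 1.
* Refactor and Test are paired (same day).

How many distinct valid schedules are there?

Splitting on QA: it can be day 1 (4), day 2 (4), day 3 (4), day 4 (4). Listing each branch's schedules as (Triage, Refactor, Test, Design) by day number:
QA=day 1: (1,1,1,1) (1,1,1,2) (1,1,1,3) (1,1,1,4) — 4.
QA=day 2: (1,1,1,1) (1,1,1,2) (1,1,1,3) (1,1,1,4) — 4.
QA=day 3: (1,1,1,1) (1,1,1,2) (1,1,1,3) (1,1,1,4) — 4.
QA=day 4: (1,1,1,1) (1,1,1,2) (1,1,1,3) (1,1,1,4) — 4.
Summing: 4 + 4 + 4 + 4 = 16.

16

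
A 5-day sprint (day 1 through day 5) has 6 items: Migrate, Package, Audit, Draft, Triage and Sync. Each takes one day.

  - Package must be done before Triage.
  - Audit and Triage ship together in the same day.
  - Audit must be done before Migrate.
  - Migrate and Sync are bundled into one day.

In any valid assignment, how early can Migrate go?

Precedence pushes Migrate to at least day 3.
Migrate at day 3 is achievable: Sync=day 3; Migrate=day 3; Package=day 1; Audit=day 2; Triage=day 2; Draft=day 1.

day 3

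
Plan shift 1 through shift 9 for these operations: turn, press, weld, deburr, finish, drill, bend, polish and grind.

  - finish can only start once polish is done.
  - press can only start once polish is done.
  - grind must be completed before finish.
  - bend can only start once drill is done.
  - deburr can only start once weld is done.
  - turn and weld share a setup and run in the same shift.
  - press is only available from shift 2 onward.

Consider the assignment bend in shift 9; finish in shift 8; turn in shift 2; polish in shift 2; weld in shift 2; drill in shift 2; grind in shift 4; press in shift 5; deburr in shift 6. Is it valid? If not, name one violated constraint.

press is only available from shift 2 onward — holds.
turn and weld share a setup and run in the same shift — holds.
deburr can only start once weld is done — holds.
grind must be completed before finish — holds.
finish can only start once polish is done — holds.
bend can only start once drill is done — holds.
press can only start once polish is done — holds.

Yes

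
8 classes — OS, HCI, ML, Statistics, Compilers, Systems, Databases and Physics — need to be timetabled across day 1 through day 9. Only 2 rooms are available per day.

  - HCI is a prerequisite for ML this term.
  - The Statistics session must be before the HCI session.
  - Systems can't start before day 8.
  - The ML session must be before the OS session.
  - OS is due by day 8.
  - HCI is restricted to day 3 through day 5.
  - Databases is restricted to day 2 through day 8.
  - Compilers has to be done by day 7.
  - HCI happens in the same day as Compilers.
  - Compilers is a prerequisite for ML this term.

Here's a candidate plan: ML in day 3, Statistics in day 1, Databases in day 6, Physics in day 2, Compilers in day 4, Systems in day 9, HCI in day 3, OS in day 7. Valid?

OS is due by day 8 — holds.
HCI is restricted to day 3 through day 5 — holds.
Systems can't start before day 8 — holds.
Compilers has to be done by day 7 — holds.
The Statistics session must be before the HCI session — holds.
HCI is a prerequisite for ML this term — violated.
Only 2 rooms are available per day — holds.
HCI happens in the same day as Compilers — violated.
The ML session must be before the OS session — holds.
Databases is restricted to day 2 through day 8 — holds.
Compilers is a prerequisite for ML this term — violated.

No. Compilers is a prerequisite for ML this term is not satisfied.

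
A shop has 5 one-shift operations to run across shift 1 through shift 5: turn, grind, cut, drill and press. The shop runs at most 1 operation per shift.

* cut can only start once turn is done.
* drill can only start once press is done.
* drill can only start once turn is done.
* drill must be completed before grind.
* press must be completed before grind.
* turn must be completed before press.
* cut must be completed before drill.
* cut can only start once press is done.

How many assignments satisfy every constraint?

Enumerating: grind -> shift 5, turn -> shift 1, press -> shift 2, cut -> shift 3, drill -> shift 4.

1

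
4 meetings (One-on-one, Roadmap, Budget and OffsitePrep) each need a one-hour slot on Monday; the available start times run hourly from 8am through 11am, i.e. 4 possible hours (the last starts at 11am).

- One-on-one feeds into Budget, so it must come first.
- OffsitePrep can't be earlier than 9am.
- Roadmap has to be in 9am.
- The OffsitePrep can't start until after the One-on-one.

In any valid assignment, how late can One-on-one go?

10am

Downstream work caps One-on-one at 10am.
One-on-one at 10am is achievable: OffsitePrep -> 11am, Roadmap -> 9am, Budget -> 11am, One-on-one -> 10am.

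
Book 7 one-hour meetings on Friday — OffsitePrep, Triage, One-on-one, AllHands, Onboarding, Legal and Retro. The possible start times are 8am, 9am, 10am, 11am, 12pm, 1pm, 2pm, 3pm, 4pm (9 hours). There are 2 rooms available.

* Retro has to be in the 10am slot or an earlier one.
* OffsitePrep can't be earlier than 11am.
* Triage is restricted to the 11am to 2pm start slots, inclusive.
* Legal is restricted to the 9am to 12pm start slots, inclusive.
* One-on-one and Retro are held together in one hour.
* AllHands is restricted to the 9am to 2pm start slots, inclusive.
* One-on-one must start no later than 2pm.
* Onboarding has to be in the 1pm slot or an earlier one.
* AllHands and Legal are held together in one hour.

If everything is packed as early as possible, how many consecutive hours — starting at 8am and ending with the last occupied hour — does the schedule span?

4

With at most 2 per hour and 7 meetings, at least 4 hours are needed.
OffsitePrep can't be placed before 11am — that is hour 4 counting from 8am — so the schedule must run through at least 4 hours.
4 works (last occupied hour: 11am): for example Triage -> 11am; AllHands -> 9am; Legal -> 9am; Onboarding -> 10am; One-on-one -> 8am; Retro -> 8am; OffsitePrep -> 11am.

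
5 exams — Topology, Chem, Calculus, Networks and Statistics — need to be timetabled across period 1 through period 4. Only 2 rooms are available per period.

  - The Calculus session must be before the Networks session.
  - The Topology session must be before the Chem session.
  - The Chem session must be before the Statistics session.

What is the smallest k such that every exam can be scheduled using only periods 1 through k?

The precedence chain requires at least 3 distinct periods.
With at most 2 per period and 5 exams, at least 3 periods are needed.
3 works (last occupied period: period 3): for example Topology=period 1, Networks=period 2, Calculus=period 1, Statistics=period 3, Chem=period 2.

3 periods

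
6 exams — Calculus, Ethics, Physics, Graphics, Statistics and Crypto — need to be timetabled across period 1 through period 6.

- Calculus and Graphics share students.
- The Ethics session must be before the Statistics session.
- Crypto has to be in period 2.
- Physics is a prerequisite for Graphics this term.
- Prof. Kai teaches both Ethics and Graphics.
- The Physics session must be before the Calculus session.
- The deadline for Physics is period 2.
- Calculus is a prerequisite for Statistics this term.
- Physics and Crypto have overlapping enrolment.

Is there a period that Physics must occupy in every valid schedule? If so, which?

period 1

Physics's window is period 1–period 2.
Crypto is fixed at period 2, and Physics can't share a period with Crypto.
So Physics must be period 1.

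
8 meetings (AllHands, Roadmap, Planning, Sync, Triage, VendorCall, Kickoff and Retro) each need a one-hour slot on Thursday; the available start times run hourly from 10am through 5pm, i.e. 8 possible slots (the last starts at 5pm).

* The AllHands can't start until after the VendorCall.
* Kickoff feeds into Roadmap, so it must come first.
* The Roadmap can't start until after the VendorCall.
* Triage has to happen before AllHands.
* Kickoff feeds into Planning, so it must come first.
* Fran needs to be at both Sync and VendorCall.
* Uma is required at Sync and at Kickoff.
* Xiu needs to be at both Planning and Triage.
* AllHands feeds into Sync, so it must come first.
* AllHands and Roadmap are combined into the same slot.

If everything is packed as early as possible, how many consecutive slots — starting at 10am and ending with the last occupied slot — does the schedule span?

3

The precedence chain requires at least 3 distinct slots.
3 works (last occupied slot: 12pm): for example AllHands in 11am; Kickoff in 10am; Roadmap in 11am; VendorCall in 10am; Retro in 10am; Planning in 11am; Triage in 10am; Sync in 12pm.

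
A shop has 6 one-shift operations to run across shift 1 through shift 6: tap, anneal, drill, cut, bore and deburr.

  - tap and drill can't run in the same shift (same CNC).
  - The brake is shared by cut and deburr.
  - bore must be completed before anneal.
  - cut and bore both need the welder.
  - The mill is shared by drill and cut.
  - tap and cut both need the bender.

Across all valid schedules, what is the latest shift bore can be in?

Downstream work caps bore at shift 5.
bore at shift 5 is achievable: tap=shift 1, anneal=shift 6, deburr=shift 1, bore=shift 5, drill=shift 2, cut=shift 3.

shift 5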